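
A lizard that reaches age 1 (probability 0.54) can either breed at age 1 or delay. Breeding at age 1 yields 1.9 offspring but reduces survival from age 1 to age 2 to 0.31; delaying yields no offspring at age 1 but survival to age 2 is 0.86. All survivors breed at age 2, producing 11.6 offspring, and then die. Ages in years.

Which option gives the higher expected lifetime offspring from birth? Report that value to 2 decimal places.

5.39

breed at age 1: R₀ = 0.54 × (1.9 + 0.31 × 11.6) = 0.54 × 5.4960 = 2.9678
delay to age 2: R₀ = 0.54 × (0.86 × 11.6) = 0.54 × 9.9760 = 5.3870
Higher: delay to age 2 (5.3870).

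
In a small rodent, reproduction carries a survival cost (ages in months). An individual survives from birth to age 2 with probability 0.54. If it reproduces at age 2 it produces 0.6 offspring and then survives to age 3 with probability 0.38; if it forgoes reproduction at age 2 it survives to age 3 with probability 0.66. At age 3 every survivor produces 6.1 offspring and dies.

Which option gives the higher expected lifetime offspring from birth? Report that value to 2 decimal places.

breed at age 2: R₀ = 0.54 × (0.6 + 0.38 × 6.1) = 0.54 × 2.9180 = 1.5757
delay to age 3: R₀ = 0.54 × (0.66 × 6.1) = 0.54 × 4.0260 = 2.1740
Higher: delay to age 3 (2.1740).

2.17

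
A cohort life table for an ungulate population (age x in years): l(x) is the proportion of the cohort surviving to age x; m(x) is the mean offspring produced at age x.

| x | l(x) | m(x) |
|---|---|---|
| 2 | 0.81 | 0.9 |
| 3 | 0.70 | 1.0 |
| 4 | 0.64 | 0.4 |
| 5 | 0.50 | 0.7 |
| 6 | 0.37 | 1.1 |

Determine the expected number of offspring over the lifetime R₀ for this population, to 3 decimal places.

2.442

R₀ = Σ l(x) m(x):
  age 2: 0.81 × 0.9 = 0.7290
  age 3: 0.70 × 1.0 = 0.7000
  age 4: 0.64 × 0.4 = 0.2560
  age 5: 0.50 × 0.7 = 0.3500
  age 6: 0.37 × 1.1 = 0.4070
R₀ = 0.7290 + 0.7000 + 0.2560 + 0.3500 + 0.4070 = 2.4420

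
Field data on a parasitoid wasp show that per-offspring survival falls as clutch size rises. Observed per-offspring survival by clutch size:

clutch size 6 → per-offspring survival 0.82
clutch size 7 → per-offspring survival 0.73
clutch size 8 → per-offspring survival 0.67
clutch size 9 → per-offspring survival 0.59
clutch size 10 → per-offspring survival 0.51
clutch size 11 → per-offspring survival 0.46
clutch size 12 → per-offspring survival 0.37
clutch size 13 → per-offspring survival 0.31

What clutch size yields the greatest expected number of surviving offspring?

8

Expected surviving offspring = c × s(c):
  c=6: 6 × 0.82 = 4.920
  c=7: 7 × 0.73 = 5.110
  c=8: 8 × 0.67 = 5.360
  c=9: 9 × 0.59 = 5.310
  c=10: 10 × 0.51 = 5.100
  c=11: 11 × 0.46 = 5.060
  c=12: 12 × 0.37 = 4.440
  c=13: 13 × 0.31 = 4.030
Maximum at c = 8 (5.360 surviving offspring).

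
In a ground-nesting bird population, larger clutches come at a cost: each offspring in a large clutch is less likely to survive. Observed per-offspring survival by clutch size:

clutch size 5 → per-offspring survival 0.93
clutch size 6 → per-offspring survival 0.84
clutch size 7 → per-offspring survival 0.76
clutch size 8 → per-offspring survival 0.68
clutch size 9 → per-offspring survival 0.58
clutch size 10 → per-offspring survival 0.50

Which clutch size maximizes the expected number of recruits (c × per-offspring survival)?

8

Expected recruits = c × s(c):
  c=5: 5 × 0.93 = 4.650
  c=6: 6 × 0.84 = 5.040
  c=7: 7 × 0.76 = 5.320
  c=8: 8 × 0.68 = 5.440
  c=9: 9 × 0.58 = 5.220
  c=10: 10 × 0.50 = 5.000
Maximum at c = 8 (5.440 recruits).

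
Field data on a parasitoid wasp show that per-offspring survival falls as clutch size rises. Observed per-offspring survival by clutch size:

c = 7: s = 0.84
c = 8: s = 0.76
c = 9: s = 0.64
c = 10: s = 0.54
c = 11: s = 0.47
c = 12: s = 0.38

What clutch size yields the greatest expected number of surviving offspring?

Expected surviving offspring = c × s(c):
  c=7: 7 × 0.84 = 5.880
  c=8: 8 × 0.76 = 6.080
  c=9: 9 × 0.64 = 5.760
  c=10: 10 × 0.54 = 5.400
  c=11: 11 × 0.47 = 5.170
  c=12: 12 × 0.38 = 4.560
Maximum at c = 8 (6.080 surviving offspring).

8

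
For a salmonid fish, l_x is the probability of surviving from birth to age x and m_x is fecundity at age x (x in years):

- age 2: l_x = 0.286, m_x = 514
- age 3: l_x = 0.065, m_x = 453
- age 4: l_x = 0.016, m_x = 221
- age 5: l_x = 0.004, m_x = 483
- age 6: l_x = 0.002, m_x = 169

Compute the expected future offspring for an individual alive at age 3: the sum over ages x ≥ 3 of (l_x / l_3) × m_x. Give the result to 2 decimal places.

l_3 = 0.065. Conditional survival from age 3 to x is l_x / l_3.
  x=3: (0.065/0.065) × 453 = 453.0000
  x=4: (0.016/0.065) × 221 = 54.4000
  x=5: (0.004/0.065) × 483 = 29.7231
  x=6: (0.002/0.065) × 169 = 5.2000
Sum = 453.0000 + 54.4000 + 29.7231 + 5.2000 = 542.3231

542.32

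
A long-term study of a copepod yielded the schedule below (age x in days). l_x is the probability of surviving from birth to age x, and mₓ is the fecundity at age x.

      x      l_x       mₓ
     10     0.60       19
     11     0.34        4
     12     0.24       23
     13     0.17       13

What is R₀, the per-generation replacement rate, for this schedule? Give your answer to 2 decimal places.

20.49

R₀ = Σ l_x mₓ:
  age 10: 0.60 × 19 = 11.4000
  age 11: 0.34 × 4 = 1.3600
  age 12: 0.24 × 23 = 5.5200
  age 13: 0.17 × 13 = 2.2100
R₀ = 11.4000 + 1.3600 + 5.5200 + 2.2100 = 20.4900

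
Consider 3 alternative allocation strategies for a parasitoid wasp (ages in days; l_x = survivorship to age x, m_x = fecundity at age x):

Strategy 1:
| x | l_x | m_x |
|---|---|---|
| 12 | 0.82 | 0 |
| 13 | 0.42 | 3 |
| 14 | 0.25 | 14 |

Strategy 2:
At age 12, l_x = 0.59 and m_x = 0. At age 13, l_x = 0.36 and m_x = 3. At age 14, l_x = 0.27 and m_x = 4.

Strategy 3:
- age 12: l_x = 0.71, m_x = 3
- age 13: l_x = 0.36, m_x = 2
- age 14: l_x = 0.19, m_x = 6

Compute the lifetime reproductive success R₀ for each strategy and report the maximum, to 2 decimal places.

4.76

Strategy 1: R₀ = 0.82×0 + 0.42×3 + 0.25×14 = 4.7600
Strategy 2: R₀ = 0.59×0 + 0.36×3 + 0.27×4 = 2.1600
Strategy 3: R₀ = 0.71×3 + 0.36×2 + 0.19×6 = 3.9900
Highest R₀: strategy 1 with 4.7600.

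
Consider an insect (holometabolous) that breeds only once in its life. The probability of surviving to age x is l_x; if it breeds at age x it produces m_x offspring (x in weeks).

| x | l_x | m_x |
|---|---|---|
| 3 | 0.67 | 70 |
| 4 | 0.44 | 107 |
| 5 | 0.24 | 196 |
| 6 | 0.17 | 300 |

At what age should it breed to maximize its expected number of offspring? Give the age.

6

Expected offspring if breeding at age x = l_x × m_x:
  age 3: 0.67 × 70 = 46.900
  age 4: 0.44 × 107 = 47.080
  age 5: 0.24 × 196 = 47.040
  age 6: 0.17 × 300 = 51.000
Maximum at age 6 (51.000).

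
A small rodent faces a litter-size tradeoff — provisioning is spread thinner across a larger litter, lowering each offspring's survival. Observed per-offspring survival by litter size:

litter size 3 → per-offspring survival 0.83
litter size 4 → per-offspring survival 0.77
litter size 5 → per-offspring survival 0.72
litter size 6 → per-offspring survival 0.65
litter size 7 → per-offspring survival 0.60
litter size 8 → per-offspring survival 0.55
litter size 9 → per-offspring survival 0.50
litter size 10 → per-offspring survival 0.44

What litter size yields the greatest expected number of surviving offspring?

9

Expected surviving offspring = c × s(c):
  c=3: 3 × 0.83 = 2.490
  c=4: 4 × 0.77 = 3.080
  c=5: 5 × 0.72 = 3.600
  c=6: 6 × 0.65 = 3.900
  c=7: 7 × 0.60 = 4.200
  c=8: 8 × 0.55 = 4.400
  c=9: 9 × 0.50 = 4.500
  c=10: 10 × 0.44 = 4.400
Maximum at c = 9 (4.500 surviving offspring).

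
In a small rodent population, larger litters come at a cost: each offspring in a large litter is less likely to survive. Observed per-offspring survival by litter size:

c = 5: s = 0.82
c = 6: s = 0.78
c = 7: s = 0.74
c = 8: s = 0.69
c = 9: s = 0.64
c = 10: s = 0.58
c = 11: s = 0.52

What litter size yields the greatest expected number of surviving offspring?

10

Expected surviving offspring = c × s(c):
  c=5: 5 × 0.82 = 4.100
  c=6: 6 × 0.78 = 4.680
  c=7: 7 × 0.74 = 5.180
  c=8: 8 × 0.69 = 5.520
  c=9: 9 × 0.64 = 5.760
  c=10: 10 × 0.58 = 5.800
  c=11: 11 × 0.52 = 5.720
Maximum at c = 10 (5.800 surviving offspring).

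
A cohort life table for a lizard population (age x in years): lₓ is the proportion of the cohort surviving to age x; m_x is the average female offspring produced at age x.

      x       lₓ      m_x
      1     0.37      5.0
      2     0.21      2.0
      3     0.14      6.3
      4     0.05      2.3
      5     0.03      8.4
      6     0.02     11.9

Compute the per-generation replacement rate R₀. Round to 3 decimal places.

R₀ = Σ lₓ m_x:
  age 1: 0.37 × 5.0 = 1.8500
  age 2: 0.21 × 2.0 = 0.4200
  age 3: 0.14 × 6.3 = 0.8820
  age 4: 0.05 × 2.3 = 0.1150
  age 5: 0.03 × 8.4 = 0.2520
  age 6: 0.02 × 11.9 = 0.2380
R₀ = 1.8500 + 0.4200 + 0.8820 + 0.1150 + 0.2520 + 0.2380 = 3.7570

3.757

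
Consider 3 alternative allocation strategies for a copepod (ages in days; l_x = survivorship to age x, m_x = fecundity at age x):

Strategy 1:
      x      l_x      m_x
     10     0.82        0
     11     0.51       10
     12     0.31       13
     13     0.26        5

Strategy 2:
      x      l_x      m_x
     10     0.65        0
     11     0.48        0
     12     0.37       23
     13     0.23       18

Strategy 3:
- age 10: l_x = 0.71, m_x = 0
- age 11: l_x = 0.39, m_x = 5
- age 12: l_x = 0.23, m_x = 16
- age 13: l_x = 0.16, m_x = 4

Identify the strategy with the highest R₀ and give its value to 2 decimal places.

12.65

Strategy 1: R₀ = 0.82×0 + 0.51×10 + 0.31×13 + 0.26×5 = 10.4300
Strategy 2: R₀ = 0.65×0 + 0.48×0 + 0.37×23 + 0.23×18 = 12.6500
Strategy 3: R₀ = 0.71×0 + 0.39×5 + 0.23×16 + 0.16×4 = 6.2700
Highest R₀: strategy 2 with 12.6500.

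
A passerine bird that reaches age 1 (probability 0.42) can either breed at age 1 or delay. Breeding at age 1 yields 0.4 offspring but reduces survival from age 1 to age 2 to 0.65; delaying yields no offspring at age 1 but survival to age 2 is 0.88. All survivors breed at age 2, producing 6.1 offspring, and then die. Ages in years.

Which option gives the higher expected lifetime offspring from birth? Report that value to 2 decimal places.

2.25

breed at age 1: R₀ = 0.42 × (0.4 + 0.65 × 6.1) = 0.42 × 4.3650 = 1.8333
delay to age 2: R₀ = 0.42 × (0.88 × 6.1) = 0.42 × 5.3680 = 2.2546
Higher: delay to age 2 (2.2546).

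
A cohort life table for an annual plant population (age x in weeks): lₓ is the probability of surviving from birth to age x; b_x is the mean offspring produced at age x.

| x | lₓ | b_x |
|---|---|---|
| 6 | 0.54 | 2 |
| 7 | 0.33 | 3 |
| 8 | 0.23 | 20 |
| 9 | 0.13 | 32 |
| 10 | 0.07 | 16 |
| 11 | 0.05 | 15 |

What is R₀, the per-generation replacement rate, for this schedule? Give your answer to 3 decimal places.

R₀ = Σ lₓ b_x:
  age 6: 0.54 × 2 = 1.0800
  age 7: 0.33 × 3 = 0.9900
  age 8: 0.23 × 20 = 4.6000
  age 9: 0.13 × 32 = 4.1600
  age 10: 0.07 × 16 = 1.1200
  age 11: 0.05 × 15 = 0.7500
R₀ = 1.0800 + 0.9900 + 4.6000 + 4.1600 + 1.1200 + 0.7500 = 12.7000

12.700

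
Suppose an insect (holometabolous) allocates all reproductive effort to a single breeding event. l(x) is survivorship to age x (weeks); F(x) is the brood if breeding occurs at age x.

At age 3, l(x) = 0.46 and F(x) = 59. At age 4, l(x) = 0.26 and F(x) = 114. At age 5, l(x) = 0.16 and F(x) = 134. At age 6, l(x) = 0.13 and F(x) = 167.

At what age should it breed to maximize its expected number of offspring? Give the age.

Expected offspring if breeding at age x = l(x) × F(x):
  age 3: 0.46 × 59 = 27.140
  age 4: 0.26 × 114 = 29.640
  age 5: 0.16 × 134 = 21.440
  age 6: 0.13 × 167 = 21.710
Maximum at age 4 (29.640).

4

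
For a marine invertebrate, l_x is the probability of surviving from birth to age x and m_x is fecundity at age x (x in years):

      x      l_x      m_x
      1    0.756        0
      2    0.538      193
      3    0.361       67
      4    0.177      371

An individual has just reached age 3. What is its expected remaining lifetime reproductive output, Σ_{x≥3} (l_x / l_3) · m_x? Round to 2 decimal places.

l_3 = 0.361. Conditional survival from age 3 to x is l_x / l_3.
  x=3: (0.361/0.361) × 67 = 67.0000
  x=4: (0.177/0.361) × 371 = 181.9030
Sum = 67.0000 + 181.9030 = 248.9030

248.90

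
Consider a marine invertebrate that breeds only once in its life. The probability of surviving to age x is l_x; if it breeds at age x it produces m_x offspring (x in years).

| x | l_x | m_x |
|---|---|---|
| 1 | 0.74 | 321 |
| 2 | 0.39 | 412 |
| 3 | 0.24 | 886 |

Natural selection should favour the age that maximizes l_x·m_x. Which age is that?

Expected offspring if breeding at age x = l_x × m_x:
  age 1: 0.74 × 321 = 237.540
  age 2: 0.39 × 412 = 160.680
  age 3: 0.24 × 886 = 212.640
Maximum at age 1 (237.540).

1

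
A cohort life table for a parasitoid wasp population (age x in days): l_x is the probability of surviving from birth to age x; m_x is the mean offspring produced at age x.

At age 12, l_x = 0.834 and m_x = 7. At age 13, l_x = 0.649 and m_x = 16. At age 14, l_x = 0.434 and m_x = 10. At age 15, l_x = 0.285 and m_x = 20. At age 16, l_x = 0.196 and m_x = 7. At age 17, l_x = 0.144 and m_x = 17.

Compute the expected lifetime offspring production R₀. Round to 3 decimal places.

30.082

R₀ = Σ l_x m_x:
  age 12: 0.834 × 7 = 5.8380
  age 13: 0.649 × 16 = 10.3840
  age 14: 0.434 × 10 = 4.3400
  age 15: 0.285 × 20 = 5.7000
  age 16: 0.196 × 7 = 1.3720
  age 17: 0.144 × 17 = 2.4480
R₀ = 5.8380 + 10.3840 + 4.3400 + 5.7000 + 1.3720 + 2.4480 = 30.0820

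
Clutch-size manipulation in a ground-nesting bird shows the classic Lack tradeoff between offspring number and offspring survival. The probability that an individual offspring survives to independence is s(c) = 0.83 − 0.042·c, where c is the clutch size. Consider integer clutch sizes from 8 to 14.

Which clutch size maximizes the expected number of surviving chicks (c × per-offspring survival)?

10

Expected surviving chicks = c × s(c):
  c=8: 8 × 0.494 = 3.952
  c=9: 9 × 0.452 = 4.068
  c=10: 10 × 0.410 = 4.100
  c=11: 11 × 0.368 = 4.048
  c=12: 12 × 0.326 = 3.912
  c=13: 13 × 0.284 = 3.692
  c=14: 14 × 0.242 = 3.388
Maximum at c = 10 (4.100 surviving chicks).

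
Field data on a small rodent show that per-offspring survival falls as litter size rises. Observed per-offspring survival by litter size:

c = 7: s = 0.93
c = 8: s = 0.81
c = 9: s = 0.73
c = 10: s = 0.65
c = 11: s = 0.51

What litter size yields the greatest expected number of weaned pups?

9

Expected weaned pups = c × s(c):
  c=7: 7 × 0.93 = 6.510
  c=8: 8 × 0.81 = 6.480
  c=9: 9 × 0.73 = 6.570
  c=10: 10 × 0.65 = 6.500
  c=11: 11 × 0.51 = 5.610
Maximum at c = 9 (6.570 weaned pups).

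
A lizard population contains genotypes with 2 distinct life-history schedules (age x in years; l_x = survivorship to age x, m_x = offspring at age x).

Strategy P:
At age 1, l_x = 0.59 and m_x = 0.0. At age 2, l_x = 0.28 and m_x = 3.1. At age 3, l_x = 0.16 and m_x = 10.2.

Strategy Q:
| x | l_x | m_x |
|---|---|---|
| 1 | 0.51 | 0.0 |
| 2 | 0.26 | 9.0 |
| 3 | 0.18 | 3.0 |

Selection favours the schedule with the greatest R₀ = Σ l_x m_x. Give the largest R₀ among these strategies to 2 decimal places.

Strategy P: R₀ = 0.59×0.0 + 0.28×3.1 + 0.16×10.2 = 2.5000
Strategy Q: R₀ = 0.51×0.0 + 0.26×9.0 + 0.18×3.0 = 2.8800
Highest R₀: strategy Q with 2.8800.

2.88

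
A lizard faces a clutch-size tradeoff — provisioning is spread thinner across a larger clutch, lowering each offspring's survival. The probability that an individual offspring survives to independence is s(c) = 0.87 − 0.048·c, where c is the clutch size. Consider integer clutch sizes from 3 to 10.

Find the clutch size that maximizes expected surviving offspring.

9

Expected surviving offspring = c × s(c):
  c=3: 3 × 0.726 = 2.178
  c=4: 4 × 0.678 = 2.712
  c=5: 5 × 0.630 = 3.150
  c=6: 6 × 0.582 = 3.492
  c=7: 7 × 0.534 = 3.738
  c=8: 8 × 0.486 = 3.888
  c=9: 9 × 0.438 = 3.942
  c=10: 10 × 0.390 = 3.900
Maximum at c = 9 (3.942 surviving offspring).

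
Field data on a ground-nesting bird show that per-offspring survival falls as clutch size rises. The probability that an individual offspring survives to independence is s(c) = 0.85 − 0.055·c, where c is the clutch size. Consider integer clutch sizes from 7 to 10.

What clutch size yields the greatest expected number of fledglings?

8

Expected fledglings = c × s(c):
  c=7: 7 × 0.465 = 3.255
  c=8: 8 × 0.410 = 3.280
  c=9: 9 × 0.355 = 3.195
  c=10: 10 × 0.300 = 3.000
Maximum at c = 8 (3.280 fledglings).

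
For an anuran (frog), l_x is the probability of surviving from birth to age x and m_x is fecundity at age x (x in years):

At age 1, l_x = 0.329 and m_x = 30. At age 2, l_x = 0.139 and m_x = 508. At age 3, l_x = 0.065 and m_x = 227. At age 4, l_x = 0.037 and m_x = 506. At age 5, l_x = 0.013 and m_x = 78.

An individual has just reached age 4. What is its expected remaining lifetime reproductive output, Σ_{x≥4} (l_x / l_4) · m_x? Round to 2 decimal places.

533.41

l_4 = 0.037. Conditional survival from age 4 to x is l_x / l_4.
  x=4: (0.037/0.037) × 506 = 506.0000
  x=5: (0.013/0.037) × 78 = 27.4054
Sum = 506.0000 + 27.4054 = 533.4054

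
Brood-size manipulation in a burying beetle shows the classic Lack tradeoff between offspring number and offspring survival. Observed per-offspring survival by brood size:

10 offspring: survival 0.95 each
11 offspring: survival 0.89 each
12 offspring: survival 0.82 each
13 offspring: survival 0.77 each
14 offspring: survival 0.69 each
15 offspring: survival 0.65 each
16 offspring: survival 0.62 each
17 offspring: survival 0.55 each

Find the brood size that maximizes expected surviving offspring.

Expected surviving offspring = c × s(c):
  c=10: 10 × 0.95 = 9.500
  c=11: 11 × 0.89 = 9.790
  c=12: 12 × 0.82 = 9.840
  c=13: 13 × 0.77 = 10.010
  c=14: 14 × 0.69 = 9.660
  c=15: 15 × 0.65 = 9.750
  c=16: 16 × 0.62 = 9.920
  c=17: 17 × 0.55 = 9.350
Maximum at c = 13 (10.010 surviving offspring).

13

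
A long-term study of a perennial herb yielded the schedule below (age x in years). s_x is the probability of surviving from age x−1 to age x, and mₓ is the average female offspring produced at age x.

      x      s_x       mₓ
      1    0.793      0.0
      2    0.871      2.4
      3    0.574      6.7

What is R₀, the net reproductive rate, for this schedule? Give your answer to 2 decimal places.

Survivorship from birth: l_x = s_1·s_2·…·s_x.
  l_1 = 0.79300
  l_2 = 0.69070
  l_3 = 0.39646
R₀ = Σ l_x mₓ:
  age 1: 0.79300 × 0.0 = 0.0000
  age 2: 0.69070 × 2.4 = 1.6577
  age 3: 0.39646 × 6.7 = 2.6563
R₀ = 0.0000 + 1.6577 + 2.6563 = 4.3140

4.31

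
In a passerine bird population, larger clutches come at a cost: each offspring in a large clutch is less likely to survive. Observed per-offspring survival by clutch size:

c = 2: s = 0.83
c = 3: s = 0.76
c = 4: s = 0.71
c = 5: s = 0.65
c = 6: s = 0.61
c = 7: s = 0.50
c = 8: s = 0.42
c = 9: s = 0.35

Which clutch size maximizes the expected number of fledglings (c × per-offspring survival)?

Expected fledglings = c × s(c):
  c=2: 2 × 0.83 = 1.660
  c=3: 3 × 0.76 = 2.280
  c=4: 4 × 0.71 = 2.840
  c=5: 5 × 0.65 = 3.250
  c=6: 6 × 0.61 = 3.660
  c=7: 7 × 0.50 = 3.500
  c=8: 8 × 0.42 = 3.360
  c=9: 9 × 0.35 = 3.150
Maximum at c = 6 (3.660 fledglings).

6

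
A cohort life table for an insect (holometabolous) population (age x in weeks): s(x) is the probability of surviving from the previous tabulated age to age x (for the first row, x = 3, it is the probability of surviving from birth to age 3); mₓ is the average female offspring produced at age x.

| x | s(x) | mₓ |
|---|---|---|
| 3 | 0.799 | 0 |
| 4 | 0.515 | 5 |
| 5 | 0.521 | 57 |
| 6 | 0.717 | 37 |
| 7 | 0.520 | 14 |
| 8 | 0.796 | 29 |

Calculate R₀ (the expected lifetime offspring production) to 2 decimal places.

Survivorship from birth: l_x = s_3·s_4·…·s_x.
  l_3 = 0.79900
  l_4 = 0.41149
  l_5 = 0.21438
  l_6 = 0.15371
  l_7 = 0.07993
  l_8 = 0.06362
R₀ = Σ l_x mₓ:
  age 3: 0.79900 × 0 = 0.0000
  age 4: 0.41149 × 5 = 2.0575
  age 5: 0.21438 × 57 = 12.2197
  age 6: 0.15371 × 37 = 5.6873
  age 7: 0.07993 × 14 = 1.1190
  age 8: 0.06362 × 29 = 1.8450
R₀ = 0.0000 + 2.0575 + 12.2197 + 5.6873 + 1.1190 + 1.8450 = 22.9284

22.93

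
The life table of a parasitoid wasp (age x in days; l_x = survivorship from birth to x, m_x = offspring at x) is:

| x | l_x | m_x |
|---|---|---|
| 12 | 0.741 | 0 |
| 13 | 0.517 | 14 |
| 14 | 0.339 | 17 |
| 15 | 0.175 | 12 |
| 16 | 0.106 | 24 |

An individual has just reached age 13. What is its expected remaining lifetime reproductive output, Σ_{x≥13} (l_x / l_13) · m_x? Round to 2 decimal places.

l_13 = 0.517. Conditional survival from age 13 to x is l_x / l_13.
  x=13: (0.517/0.517) × 14 = 14.0000
  x=14: (0.339/0.517) × 17 = 11.1470
  x=15: (0.175/0.517) × 12 = 4.0619
  x=16: (0.106/0.517) × 24 = 4.9207
Sum = 14.0000 + 11.1470 + 4.0619 + 4.9207 = 34.1296

34.13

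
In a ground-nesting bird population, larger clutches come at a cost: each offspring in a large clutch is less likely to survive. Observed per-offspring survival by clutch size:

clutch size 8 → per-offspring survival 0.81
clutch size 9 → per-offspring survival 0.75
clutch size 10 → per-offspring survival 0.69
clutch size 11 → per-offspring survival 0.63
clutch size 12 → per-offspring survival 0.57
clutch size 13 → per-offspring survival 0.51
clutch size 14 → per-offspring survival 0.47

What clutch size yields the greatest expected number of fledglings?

Expected fledglings = c × s(c):
  c=8: 8 × 0.81 = 6.480
  c=9: 9 × 0.75 = 6.750
  c=10: 10 × 0.69 = 6.900
  c=11: 11 × 0.63 = 6.930
  c=12: 12 × 0.57 = 6.840
  c=13: 13 × 0.51 = 6.630
  c=14: 14 × 0.47 = 6.580
Maximum at c = 11 (6.930 fledglings).

11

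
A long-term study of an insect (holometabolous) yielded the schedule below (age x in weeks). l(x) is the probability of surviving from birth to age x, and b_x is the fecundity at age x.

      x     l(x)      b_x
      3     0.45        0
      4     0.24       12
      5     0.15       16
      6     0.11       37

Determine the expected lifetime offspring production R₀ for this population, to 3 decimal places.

9.350

R₀ = Σ l(x) b_x:
  age 3: 0.45 × 0 = 0.0000
  age 4: 0.24 × 12 = 2.8800
  age 5: 0.15 × 16 = 2.4000
  age 6: 0.11 × 37 = 4.0700
R₀ = 0.0000 + 2.8800 + 2.4000 + 4.0700 = 9.3500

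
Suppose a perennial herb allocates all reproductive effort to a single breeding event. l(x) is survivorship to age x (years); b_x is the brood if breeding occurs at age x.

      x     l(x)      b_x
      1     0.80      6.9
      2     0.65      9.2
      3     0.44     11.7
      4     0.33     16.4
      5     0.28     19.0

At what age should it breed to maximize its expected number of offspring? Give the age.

Expected offspring if breeding at age x = l(x) × b_x:
  age 1: 0.80 × 6.9 = 5.520
  age 2: 0.65 × 9.2 = 5.980
  age 3: 0.44 × 11.7 = 5.148
  age 4: 0.33 × 16.4 = 5.412
  age 5: 0.28 × 19.0 = 5.320
Maximum at age 2 (5.980).

2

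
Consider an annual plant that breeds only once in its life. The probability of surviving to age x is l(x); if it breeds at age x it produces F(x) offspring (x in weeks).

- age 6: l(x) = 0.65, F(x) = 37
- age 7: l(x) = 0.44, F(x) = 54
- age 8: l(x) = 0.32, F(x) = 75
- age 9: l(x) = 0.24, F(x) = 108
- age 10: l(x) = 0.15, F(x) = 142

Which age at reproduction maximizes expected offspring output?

9

Expected offspring if breeding at age x = l(x) × F(x):
  age 6: 0.65 × 37 = 24.050
  age 7: 0.44 × 54 = 23.760
  age 8: 0.32 × 75 = 24.000
  age 9: 0.24 × 108 = 25.920
  age 10: 0.15 × 142 = 21.300
Maximum at age 9 (25.920).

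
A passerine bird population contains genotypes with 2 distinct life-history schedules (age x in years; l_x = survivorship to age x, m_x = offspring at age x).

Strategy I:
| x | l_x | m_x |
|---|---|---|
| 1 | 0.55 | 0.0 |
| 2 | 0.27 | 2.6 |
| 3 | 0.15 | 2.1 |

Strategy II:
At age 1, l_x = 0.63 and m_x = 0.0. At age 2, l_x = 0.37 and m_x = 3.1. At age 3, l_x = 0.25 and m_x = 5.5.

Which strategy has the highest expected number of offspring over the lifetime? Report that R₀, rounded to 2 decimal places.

2.52

Strategy I: R₀ = 0.55×0.0 + 0.27×2.6 + 0.15×2.1 = 1.0170
Strategy II: R₀ = 0.63×0.0 + 0.37×3.1 + 0.25×5.5 = 2.5220
Highest R₀: strategy II with 2.5220.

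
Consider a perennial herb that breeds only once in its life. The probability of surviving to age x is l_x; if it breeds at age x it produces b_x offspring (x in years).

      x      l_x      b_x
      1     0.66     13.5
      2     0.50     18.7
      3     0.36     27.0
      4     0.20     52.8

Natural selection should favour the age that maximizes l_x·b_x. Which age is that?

4

Expected offspring if breeding at age x = l_x × b_x:
  age 1: 0.66 × 13.5 = 8.910
  age 2: 0.50 × 18.7 = 9.350
  age 3: 0.36 × 27.0 = 9.720
  age 4: 0.20 × 52.8 = 10.560
Maximum at age 4 (10.560).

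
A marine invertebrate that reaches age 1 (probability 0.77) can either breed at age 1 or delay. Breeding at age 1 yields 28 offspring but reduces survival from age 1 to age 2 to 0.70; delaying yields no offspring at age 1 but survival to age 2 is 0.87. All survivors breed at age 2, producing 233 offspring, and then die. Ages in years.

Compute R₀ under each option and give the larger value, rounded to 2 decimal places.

156.09

breed at age 1: R₀ = 0.77 × (28 + 0.70 × 233) = 0.77 × 191.1000 = 147.1470
delay to age 2: R₀ = 0.77 × (0.87 × 233) = 0.77 × 202.7100 = 156.0867
Higher: delay to age 2 (156.0867).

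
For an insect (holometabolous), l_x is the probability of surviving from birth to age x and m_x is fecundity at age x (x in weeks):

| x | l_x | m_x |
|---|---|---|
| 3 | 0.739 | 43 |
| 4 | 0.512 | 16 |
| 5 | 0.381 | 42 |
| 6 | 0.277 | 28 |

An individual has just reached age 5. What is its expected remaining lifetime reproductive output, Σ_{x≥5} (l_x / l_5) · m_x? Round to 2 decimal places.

l_5 = 0.381. Conditional survival from age 5 to x is l_x / l_5.
  x=5: (0.381/0.381) × 42 = 42.0000
  x=6: (0.277/0.381) × 28 = 20.3570
Sum = 42.0000 + 20.3570 = 62.3570

62.36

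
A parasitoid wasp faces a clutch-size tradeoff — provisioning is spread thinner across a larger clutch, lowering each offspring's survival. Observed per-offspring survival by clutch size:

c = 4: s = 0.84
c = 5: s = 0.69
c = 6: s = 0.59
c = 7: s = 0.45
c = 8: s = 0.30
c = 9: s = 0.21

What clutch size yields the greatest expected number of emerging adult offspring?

Expected emerging adult offspring = c × s(c):
  c=4: 4 × 0.84 = 3.360
  c=5: 5 × 0.69 = 3.450
  c=6: 6 × 0.59 = 3.540
  c=7: 7 × 0.45 = 3.150
  c=8: 8 × 0.30 = 2.400
  c=9: 9 × 0.21 = 1.890
Maximum at c = 6 (3.540 emerging adult offspring).

6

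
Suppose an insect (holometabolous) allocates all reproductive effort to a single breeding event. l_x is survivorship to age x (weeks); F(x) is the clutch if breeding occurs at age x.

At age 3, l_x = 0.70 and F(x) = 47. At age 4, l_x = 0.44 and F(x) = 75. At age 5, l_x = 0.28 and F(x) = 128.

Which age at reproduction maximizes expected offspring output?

5

Expected offspring if breeding at age x = l_x × F(x):
  age 3: 0.70 × 47 = 32.900
  age 4: 0.44 × 75 = 33.000
  age 5: 0.28 × 128 = 35.840
Maximum at age 5 (35.840).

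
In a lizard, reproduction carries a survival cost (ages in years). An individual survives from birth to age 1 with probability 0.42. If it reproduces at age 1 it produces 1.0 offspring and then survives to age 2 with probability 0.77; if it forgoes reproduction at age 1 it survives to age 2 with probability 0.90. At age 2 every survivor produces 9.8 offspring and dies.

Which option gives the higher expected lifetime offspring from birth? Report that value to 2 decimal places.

3.70

breed at age 1: R₀ = 0.42 × (1.0 + 0.77 × 9.8) = 0.42 × 8.5460 = 3.5893
delay to age 2: R₀ = 0.42 × (0.90 × 9.8) = 0.42 × 8.8200 = 3.7044
Higher: delay to age 2 (3.7044).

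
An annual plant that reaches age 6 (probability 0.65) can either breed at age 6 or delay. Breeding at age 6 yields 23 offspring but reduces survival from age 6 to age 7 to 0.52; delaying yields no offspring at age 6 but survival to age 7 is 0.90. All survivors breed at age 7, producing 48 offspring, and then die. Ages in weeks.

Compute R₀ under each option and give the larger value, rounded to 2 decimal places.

breed at age 6: R₀ = 0.65 × (23 + 0.52 × 48) = 0.65 × 47.9600 = 31.1740
delay to age 7: R₀ = 0.65 × (0.90 × 48) = 0.65 × 43.2000 = 28.0800
Higher: breed at age 6 (31.1740).

31.17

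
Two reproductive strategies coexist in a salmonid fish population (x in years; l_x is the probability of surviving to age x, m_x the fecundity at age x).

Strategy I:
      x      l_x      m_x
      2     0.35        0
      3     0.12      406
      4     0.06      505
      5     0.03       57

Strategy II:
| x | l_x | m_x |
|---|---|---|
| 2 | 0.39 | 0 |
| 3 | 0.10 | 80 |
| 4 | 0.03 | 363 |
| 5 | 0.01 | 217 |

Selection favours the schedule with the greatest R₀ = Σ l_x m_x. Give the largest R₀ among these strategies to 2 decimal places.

Strategy I: R₀ = 0.35×0 + 0.12×406 + 0.06×505 + 0.03×57 = 80.7300
Strategy II: R₀ = 0.39×0 + 0.10×80 + 0.03×363 + 0.01×217 = 21.0600
Highest R₀: strategy I with 80.7300.

80.73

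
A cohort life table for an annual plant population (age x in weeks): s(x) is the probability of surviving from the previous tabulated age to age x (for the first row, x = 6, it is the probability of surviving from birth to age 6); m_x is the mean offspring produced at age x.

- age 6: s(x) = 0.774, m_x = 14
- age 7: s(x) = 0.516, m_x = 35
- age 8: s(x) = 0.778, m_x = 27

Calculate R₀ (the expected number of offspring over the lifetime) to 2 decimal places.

Survivorship from birth: l_x = s_6·s_7·…·s_x.
  l_6 = 0.77400
  l_7 = 0.39938
  l_8 = 0.31072
R₀ = Σ l_x m_x:
  age 6: 0.77400 × 14 = 10.8360
  age 7: 0.39938 × 35 = 13.9783
  age 8: 0.31072 × 27 = 8.3894
R₀ = 10.8360 + 13.9783 + 8.3894 = 33.2037

33.20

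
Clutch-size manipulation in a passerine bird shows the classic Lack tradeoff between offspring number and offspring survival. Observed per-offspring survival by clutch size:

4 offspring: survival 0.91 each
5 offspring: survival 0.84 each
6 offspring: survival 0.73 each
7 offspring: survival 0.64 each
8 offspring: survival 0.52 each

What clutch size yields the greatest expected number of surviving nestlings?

7

Expected surviving nestlings = c × s(c):
  c=4: 4 × 0.91 = 3.640
  c=5: 5 × 0.84 = 4.200
  c=6: 6 × 0.73 = 4.380
  c=7: 7 × 0.64 = 4.480
  c=8: 8 × 0.52 = 4.160
Maximum at c = 7 (4.480 surviving nestlings).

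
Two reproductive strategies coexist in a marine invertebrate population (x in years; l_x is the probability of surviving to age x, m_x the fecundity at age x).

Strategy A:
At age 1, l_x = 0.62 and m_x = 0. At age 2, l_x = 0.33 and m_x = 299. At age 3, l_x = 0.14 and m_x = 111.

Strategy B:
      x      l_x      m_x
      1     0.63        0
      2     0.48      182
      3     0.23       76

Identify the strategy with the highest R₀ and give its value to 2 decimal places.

114.21

Strategy A: R₀ = 0.62×0 + 0.33×299 + 0.14×111 = 114.2100
Strategy B: R₀ = 0.63×0 + 0.48×182 + 0.23×76 = 104.8400
Highest R₀: strategy A with 114.2100.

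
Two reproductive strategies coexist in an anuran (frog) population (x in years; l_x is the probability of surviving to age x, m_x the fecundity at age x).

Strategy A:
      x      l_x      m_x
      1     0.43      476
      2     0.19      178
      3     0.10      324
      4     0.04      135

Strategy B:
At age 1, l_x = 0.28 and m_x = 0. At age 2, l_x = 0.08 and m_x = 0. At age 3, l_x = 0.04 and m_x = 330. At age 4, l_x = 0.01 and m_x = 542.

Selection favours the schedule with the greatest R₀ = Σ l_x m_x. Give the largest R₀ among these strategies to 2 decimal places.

Strategy A: R₀ = 0.43×476 + 0.19×178 + 0.10×324 + 0.04×135 = 276.3000
Strategy B: R₀ = 0.28×0 + 0.08×0 + 0.04×330 + 0.01×542 = 18.6200
Highest R₀: strategy A with 276.3000.

276.30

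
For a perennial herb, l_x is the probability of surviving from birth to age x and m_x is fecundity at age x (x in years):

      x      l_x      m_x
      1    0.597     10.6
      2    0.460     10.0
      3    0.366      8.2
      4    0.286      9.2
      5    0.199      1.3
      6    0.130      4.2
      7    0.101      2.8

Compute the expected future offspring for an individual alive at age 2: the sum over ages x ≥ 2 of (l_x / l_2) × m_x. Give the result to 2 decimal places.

24.61

l_2 = 0.460. Conditional survival from age 2 to x is l_x / l_2.
  x=2: (0.460/0.460) × 10.0 = 10.0000
  x=3: (0.366/0.460) × 8.2 = 6.5243
  x=4: (0.286/0.460) × 9.2 = 5.7200
  x=5: (0.199/0.460) × 1.3 = 0.5624
  x=6: (0.130/0.460) × 4.2 = 1.1870
  x=7: (0.101/0.460) × 2.8 = 0.6148
Sum = 10.0000 + 6.5243 + 5.7200 + 0.5624 + 1.1870 + 0.6148 = 24.6085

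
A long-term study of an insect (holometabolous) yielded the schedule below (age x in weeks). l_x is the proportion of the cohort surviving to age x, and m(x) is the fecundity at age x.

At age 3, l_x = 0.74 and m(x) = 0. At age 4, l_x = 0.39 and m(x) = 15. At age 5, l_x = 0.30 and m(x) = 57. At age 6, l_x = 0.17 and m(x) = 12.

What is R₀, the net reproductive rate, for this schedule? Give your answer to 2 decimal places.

24.99

R₀ = Σ l_x m(x):
  age 3: 0.74 × 0 = 0.0000
  age 4: 0.39 × 15 = 5.8500
  age 5: 0.30 × 57 = 17.1000
  age 6: 0.17 × 12 = 2.0400
R₀ = 0.0000 + 5.8500 + 17.1000 + 2.0400 = 24.9900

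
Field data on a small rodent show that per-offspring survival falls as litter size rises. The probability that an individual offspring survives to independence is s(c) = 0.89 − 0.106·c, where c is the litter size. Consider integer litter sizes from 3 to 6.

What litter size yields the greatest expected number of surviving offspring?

4

Expected surviving offspring = c × s(c):
  c=3: 3 × 0.572 = 1.716
  c=4: 4 × 0.466 = 1.864
  c=5: 5 × 0.360 = 1.800
  c=6: 6 × 0.254 = 1.524
Maximum at c = 4 (1.864 surviving offspring).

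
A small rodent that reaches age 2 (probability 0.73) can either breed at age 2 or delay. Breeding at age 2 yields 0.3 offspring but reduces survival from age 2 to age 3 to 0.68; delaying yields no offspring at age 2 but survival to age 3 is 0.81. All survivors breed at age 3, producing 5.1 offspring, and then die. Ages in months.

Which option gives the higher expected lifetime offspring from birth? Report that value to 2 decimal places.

breed at age 2: R₀ = 0.73 × (0.3 + 0.68 × 5.1) = 0.73 × 3.7680 = 2.7506
delay to age 3: R₀ = 0.73 × (0.81 × 5.1) = 0.73 × 4.1310 = 3.0156
Higher: delay to age 3 (3.0156).

3.02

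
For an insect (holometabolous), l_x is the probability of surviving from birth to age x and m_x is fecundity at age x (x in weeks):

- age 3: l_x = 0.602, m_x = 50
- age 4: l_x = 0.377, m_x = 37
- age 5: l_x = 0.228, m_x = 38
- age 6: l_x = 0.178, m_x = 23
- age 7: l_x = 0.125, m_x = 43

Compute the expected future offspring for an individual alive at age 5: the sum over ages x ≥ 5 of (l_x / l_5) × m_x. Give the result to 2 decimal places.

l_5 = 0.228. Conditional survival from age 5 to x is l_x / l_5.
  x=5: (0.228/0.228) × 38 = 38.0000
  x=6: (0.178/0.228) × 23 = 17.9561
  x=7: (0.125/0.228) × 43 = 23.5746
Sum = 38.0000 + 17.9561 + 23.5746 = 79.5307

79.53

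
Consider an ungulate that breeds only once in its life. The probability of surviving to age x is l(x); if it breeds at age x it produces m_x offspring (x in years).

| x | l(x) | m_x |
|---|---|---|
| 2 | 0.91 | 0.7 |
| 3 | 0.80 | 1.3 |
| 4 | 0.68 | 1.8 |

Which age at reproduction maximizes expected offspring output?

Expected offspring if breeding at age x = l(x) × m_x:
  age 2: 0.91 × 0.7 = 0.637
  age 3: 0.80 × 1.3 = 1.040
  age 4: 0.68 × 1.8 = 1.224
Maximum at age 4 (1.224).

4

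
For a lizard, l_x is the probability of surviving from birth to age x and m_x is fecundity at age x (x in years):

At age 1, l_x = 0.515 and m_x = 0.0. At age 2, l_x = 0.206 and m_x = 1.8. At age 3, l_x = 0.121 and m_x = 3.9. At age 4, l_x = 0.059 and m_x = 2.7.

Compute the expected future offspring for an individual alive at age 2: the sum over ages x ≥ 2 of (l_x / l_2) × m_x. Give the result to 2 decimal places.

l_2 = 0.206. Conditional survival from age 2 to x is l_x / l_2.
  x=2: (0.206/0.206) × 1.8 = 1.8000
  x=3: (0.121/0.206) × 3.9 = 2.2908
  x=4: (0.059/0.206) × 2.7 = 0.7733
Sum = 1.8000 + 2.2908 + 0.7733 = 4.8641

4.86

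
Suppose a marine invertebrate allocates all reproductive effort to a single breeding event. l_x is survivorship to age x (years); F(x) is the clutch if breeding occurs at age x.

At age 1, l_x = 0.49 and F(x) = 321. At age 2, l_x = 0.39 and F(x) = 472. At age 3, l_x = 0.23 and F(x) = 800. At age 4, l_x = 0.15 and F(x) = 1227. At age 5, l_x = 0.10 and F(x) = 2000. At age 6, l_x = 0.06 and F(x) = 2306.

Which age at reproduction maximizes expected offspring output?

Expected offspring if breeding at age x = l_x × F(x):
  age 1: 0.49 × 321 = 157.290
  age 2: 0.39 × 472 = 184.080
  age 3: 0.23 × 800 = 184.000
  age 4: 0.15 × 1227 = 184.050
  age 5: 0.10 × 2000 = 200.000
  age 6: 0.06 × 2306 = 138.360
Maximum at age 5 (200.000).

5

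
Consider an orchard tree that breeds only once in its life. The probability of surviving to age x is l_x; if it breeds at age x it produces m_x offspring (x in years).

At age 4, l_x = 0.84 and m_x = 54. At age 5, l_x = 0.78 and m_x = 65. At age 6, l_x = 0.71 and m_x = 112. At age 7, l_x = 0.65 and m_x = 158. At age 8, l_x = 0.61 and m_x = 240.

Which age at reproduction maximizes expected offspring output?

8

Expected offspring if breeding at age x = l_x × m_x:
  age 4: 0.84 × 54 = 45.360
  age 5: 0.78 × 65 = 50.700
  age 6: 0.71 × 112 = 79.520
  age 7: 0.65 × 158 = 102.700
  age 8: 0.61 × 240 = 146.400
Maximum at age 8 (146.400).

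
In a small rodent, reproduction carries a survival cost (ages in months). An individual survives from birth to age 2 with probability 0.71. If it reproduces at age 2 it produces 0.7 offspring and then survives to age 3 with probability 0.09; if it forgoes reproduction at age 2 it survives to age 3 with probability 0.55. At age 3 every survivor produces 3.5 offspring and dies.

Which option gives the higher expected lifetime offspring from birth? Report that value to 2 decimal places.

1.37

breed at age 2: R₀ = 0.71 × (0.7 + 0.09 × 3.5) = 0.71 × 1.0150 = 0.7206
delay to age 3: R₀ = 0.71 × (0.55 × 3.5) = 0.71 × 1.9250 = 1.3668
Higher: delay to age 3 (1.3668).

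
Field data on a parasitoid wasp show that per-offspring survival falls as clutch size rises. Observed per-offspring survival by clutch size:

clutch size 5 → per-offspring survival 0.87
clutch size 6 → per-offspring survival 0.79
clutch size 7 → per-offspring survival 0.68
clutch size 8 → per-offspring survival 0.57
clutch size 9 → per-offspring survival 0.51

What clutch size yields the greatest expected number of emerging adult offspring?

7

Expected emerging adult offspring = c × s(c):
  c=5: 5 × 0.87 = 4.350
  c=6: 6 × 0.79 = 4.740
  c=7: 7 × 0.68 = 4.760
  c=8: 8 × 0.57 = 4.560
  c=9: 9 × 0.51 = 4.590
Maximum at c = 7 (4.760 emerging adult offspring).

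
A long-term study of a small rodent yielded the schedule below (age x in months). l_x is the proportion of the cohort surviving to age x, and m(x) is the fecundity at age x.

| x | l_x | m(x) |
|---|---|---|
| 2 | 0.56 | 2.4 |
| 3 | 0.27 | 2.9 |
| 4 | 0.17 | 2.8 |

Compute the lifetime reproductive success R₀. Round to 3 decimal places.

R₀ = Σ l_x m(x):
  age 2: 0.56 × 2.4 = 1.3440
  age 3: 0.27 × 2.9 = 0.7830
  age 4: 0.17 × 2.8 = 0.4760
R₀ = 1.3440 + 0.7830 + 0.4760 = 2.6030

2.603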